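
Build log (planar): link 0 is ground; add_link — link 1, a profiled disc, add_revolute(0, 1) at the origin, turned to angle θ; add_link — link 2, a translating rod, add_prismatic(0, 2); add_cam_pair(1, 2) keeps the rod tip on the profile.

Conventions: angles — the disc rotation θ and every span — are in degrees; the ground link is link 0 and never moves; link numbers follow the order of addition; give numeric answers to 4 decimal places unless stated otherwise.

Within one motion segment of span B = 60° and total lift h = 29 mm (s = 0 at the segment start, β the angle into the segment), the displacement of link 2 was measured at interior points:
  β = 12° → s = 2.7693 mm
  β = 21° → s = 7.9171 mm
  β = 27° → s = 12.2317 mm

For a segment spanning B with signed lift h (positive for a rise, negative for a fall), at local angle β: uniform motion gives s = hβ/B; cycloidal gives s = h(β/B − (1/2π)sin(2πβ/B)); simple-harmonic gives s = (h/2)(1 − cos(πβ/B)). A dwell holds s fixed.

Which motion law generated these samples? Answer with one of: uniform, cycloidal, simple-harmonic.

candidates at β/B = r: uniform s = h·r (linear in β); cycloidal s = h·(r − sin(2πr)/(2π)); simple-harmonic s = (h/2)(1 − cos(πr))
β=12°: printed 2.7693 | uniform 5.8000, cycloidal 1.4104, simple-harmonic 2.7693
β=21°: printed 7.9171 | uniform 10.1500, cycloidal 6.4160, simple-harmonic 7.9171
β=27°: printed 12.2317 | uniform 13.0500, cycloidal 11.6237, simple-harmonic 12.2317
only one law matches every sample → simple-harmonic

simple-harmonic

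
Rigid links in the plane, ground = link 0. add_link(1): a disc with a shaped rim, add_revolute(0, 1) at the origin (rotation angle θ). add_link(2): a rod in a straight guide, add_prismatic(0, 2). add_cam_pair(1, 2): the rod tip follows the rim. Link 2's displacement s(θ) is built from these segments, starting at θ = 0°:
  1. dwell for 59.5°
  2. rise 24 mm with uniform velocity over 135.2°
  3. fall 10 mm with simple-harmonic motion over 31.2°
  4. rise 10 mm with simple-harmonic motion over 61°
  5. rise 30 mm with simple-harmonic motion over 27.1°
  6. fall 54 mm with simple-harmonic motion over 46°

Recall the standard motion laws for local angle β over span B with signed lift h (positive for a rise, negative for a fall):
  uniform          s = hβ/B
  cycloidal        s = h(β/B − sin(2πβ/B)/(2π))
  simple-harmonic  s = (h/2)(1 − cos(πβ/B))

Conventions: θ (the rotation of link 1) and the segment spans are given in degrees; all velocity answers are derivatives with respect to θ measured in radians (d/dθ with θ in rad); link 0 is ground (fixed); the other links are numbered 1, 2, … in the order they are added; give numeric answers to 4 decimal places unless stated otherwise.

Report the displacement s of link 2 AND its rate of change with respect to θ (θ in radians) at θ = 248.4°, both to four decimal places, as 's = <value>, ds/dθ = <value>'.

segment 1 (0° to 59.5°, dwell): s unchanged at 0.0000
segment 2 (59.5° to 194.7°, uniform, h = 24) is passed completely: s = 0.0000 + (24) = 24.0000
segment 3 (194.7° to 225.9°, simple-harmonic, h = -10) is passed completely: s = 24.0000 + (-10) = 14.0000
θ = 248.4° falls in segment 4 (225.9° to 286.9°, simple-harmonic, h = 10): β = 248.4 − 225.9 = 22.5°, B = 61°; Δs = 10/2·(1 − cos(π·0.3689)) = 2.9977; s = 14.0000 + 2.9977 = 16.9977
velocity in seg [225.9°–286.9°] (simple-harmonic), θ in radians: β = 22.5° = 0.3927 rad, B = 61° = 1.0647 rad; ds/dθ = (πh/(2B)) sin(πβ/B) = (π·10/(2·1.0647)) sin(π·0.3689) = 13.519430 mm/rad

s = 16.9977, ds/dθ = 13.5194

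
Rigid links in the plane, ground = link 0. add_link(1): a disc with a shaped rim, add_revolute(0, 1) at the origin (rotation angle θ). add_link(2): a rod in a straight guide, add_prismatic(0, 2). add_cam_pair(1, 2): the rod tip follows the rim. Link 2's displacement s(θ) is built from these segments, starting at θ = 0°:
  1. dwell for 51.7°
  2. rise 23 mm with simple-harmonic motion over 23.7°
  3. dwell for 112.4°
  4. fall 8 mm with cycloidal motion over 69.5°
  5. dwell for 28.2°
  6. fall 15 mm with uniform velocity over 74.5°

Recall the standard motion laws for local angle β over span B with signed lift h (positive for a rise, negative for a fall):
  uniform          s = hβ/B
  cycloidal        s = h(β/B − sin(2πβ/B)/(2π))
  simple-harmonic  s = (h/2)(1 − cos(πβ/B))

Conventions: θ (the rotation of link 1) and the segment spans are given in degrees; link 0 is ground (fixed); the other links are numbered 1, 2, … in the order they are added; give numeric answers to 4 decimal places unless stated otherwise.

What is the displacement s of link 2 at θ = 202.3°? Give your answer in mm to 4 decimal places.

segment 1 (0° to 51.7°, dwell): s unchanged at 0.0000
segment 2 (51.7° to 75.4°, simple-harmonic, h = 23) is passed completely: s = 0.0000 + (23) = 23.0000
segment 3 (75.4° to 187.8°, dwell): s unchanged at 23.0000
θ = 202.3° falls in segment 4 (187.8° to 257.3°, cycloidal, h = -8): β = 202.3 − 187.8 = 14.5°, B = 69.5°; Δs = -8·(0.2086 − sin(2π·0.2086)/(2π)) = -0.4386; s = 23.0000 − 0.4386 = 22.5614

22.5614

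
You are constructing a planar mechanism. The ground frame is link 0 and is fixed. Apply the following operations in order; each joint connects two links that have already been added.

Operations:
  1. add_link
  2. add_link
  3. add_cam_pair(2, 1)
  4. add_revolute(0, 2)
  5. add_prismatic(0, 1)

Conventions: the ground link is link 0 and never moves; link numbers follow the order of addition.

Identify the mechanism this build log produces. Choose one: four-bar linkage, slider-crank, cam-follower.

links: 3 (incl. ground); joints: 1 revolute, 1 prismatic, 1 higher (cam) pair, forming one closed loop
3 links, revolute + prismatic + higher pair in one loop → cam-follower

cam-follower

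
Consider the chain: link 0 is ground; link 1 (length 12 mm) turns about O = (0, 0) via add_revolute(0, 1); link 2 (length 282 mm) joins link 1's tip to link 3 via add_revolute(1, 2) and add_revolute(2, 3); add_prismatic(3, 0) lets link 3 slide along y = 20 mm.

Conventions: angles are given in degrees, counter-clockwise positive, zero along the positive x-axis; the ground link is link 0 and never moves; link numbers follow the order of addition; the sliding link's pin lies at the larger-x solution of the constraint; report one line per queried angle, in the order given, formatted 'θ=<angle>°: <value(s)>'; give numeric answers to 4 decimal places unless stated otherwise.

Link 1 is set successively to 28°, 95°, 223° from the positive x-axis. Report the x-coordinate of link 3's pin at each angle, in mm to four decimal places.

geometry: r = 12 mm, L = 282 mm, e = 20 mm
θ=28°: crank pin P = (r cos θ, r sin θ) = (10.595371, 5.633659)
θ=28°: h = r sin θ − e = 5.633659 − 20 = -14.366341
θ=28°: x = r cos θ + √(L² − h²) = 10.595371 + 281.633819 = 292.229191
θ=95°: crank pin P = (r cos θ, r sin θ) = (-1.045869, 11.954336)
θ=95°: h = r sin θ − e = 11.954336 − 20 = -8.045664
θ=95°: x = r cos θ + √(L² − h²) = -1.045869 + 281.885202 = 280.839333
θ=223°: crank pin P = (r cos θ, r sin θ) = (-8.776244, -8.183980)
θ=223°: h = r sin θ − e = -8.183980 − 20 = -28.183980
θ=223°: x = r cos θ + √(L² − h²) = -8.776244 + 280.588067 = 271.811822

θ=28°: 292.2292
θ=95°: 280.8393
θ=223°: 271.8118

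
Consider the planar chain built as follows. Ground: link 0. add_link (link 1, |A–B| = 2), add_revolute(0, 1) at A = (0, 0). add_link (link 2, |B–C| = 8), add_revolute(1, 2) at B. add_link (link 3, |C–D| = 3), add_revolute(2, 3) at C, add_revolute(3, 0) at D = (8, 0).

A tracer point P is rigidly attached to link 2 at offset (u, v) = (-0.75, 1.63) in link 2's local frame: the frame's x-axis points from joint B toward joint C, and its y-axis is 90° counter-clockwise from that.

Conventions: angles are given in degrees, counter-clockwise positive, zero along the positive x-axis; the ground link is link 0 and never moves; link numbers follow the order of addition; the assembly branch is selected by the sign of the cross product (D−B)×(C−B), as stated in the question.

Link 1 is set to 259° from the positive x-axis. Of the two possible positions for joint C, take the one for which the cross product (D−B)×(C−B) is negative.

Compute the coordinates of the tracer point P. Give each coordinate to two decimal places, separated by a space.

A=(0,0), D=(8.00,0)
B = A + 2.00·(cos259°, sin259°) = (-0.3816, -1.9633)
|BD| = 8.6085
circle(B,8.00) ∩ circle(D,3.00): a=7.4988, h=2.7872
  candidates: C₊=(6.2839,2.4607) cross=23.994; C₋=(7.5552,-2.9668) cross=-23.994
  branch - wants cross < 0 → take C=(7.5552,-2.9668) (cross=-23.994)
ex = (C−B)/|BC| = (0.9921,-0.1254); ey = (0.1254,0.9921)
P = B + -0.75·ex + 1.63·ey = (-0.9212,-0.2520)

-0.92 -0.25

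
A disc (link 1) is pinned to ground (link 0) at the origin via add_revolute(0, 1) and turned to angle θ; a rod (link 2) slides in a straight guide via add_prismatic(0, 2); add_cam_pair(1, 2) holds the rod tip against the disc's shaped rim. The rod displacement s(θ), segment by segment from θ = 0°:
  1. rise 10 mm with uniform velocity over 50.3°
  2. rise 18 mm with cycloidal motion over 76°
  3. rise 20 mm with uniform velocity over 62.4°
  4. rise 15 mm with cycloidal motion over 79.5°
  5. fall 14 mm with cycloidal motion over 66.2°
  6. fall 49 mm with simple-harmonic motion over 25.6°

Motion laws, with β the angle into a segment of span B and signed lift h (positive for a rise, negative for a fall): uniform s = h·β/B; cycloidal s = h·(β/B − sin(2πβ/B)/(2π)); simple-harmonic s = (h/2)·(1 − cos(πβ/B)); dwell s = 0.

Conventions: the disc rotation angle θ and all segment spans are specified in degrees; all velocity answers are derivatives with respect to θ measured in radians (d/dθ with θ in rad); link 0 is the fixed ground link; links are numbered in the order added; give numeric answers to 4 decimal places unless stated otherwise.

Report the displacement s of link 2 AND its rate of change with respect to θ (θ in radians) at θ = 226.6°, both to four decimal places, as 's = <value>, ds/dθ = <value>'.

segment 1 (0° to 50.3°, uniform, h = 10) is passed completely: s = 0.0000 + (10) = 10.0000
segment 2 (50.3° to 126.3°, cycloidal, h = 18) is passed completely: s = 10.0000 + (18) = 28.0000
segment 3 (126.3° to 188.7°, uniform, h = 20) is passed completely: s = 28.0000 + (20) = 48.0000
θ = 226.6° falls in segment 4 (188.7° to 268.2°, cycloidal, h = 15): β = 226.6 − 188.7 = 37.9°, B = 79.5°; Δs = 15·(0.4767 − sin(2π·0.4767)/(2π)) = 6.8031; s = 48.0000 + 6.8031 = 54.8031
velocity in seg [188.7°–268.2°] (cycloidal), θ in radians: β = 37.9° = 0.6615 rad, B = 79.5° = 1.3875 rad; ds/dθ = (h/B)(1 − cos(2πβ/B)) = (15/1.3875)(1 − cos(2π·0.4767)) = 21.505700 mm/rad

s = 54.8031, ds/dθ = 21.5057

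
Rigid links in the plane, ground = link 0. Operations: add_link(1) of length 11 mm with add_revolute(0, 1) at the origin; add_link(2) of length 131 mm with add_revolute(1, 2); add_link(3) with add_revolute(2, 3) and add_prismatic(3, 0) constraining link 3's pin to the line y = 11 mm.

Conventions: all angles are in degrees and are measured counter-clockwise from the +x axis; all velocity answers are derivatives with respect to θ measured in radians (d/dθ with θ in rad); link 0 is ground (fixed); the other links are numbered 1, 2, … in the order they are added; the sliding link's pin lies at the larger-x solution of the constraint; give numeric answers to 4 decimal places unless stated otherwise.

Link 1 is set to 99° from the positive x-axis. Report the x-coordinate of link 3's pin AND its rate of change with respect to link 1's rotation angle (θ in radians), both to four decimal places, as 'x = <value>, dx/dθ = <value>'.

geometry: r = 11 mm, L = 131 mm, e = 11 mm
crank pin P = (r cos θ, r sin θ) = (-1.720779, 10.864572)
h = r sin θ − e = 10.864572 − 11 = -0.135428
x = r cos θ + √(L² − h²) = -1.720779 + 130.999930 = 129.279151
dx/dθ = −r sin θ − h·r cos θ/√(L² − h²) (θ in radians; h = -0.135428) = -10.866351

x = 129.2792, dx/dθ = -10.8664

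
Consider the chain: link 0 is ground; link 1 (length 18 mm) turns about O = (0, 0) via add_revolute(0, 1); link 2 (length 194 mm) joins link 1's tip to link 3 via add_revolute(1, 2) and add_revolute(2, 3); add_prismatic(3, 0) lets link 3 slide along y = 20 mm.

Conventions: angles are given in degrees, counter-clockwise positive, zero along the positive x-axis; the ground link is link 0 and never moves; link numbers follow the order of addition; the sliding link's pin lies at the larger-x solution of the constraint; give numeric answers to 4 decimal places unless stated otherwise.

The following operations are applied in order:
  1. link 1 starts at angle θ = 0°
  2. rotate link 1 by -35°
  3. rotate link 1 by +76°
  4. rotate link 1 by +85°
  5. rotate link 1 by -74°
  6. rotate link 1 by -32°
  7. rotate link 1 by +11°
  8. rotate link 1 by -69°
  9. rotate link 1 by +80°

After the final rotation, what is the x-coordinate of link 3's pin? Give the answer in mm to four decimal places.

geometry: r = 18 mm, L = 194 mm, e = 20 mm; θ starts at 0°
rotate link 1 by -35°: θ ← 0° -35° = -35°
rotate link 1 by +76°: θ ← -35° +76° = 41°
rotate link 1 by +85°: θ ← 41° +85° = 126°
rotate link 1 by -74°: θ ← 126° -74° = 52°
rotate link 1 by -32°: θ ← 52° -32° = 20°
rotate link 1 by +11°: θ ← 20° +11° = 31°
rotate link 1 by -69°: θ ← 31° -69° = -38°
rotate link 1 by +80°: θ ← -38° +80° = 42°
crank pin P = (r cos θ, r sin θ) = (13.376607, 12.044351)
h = r sin θ − e = 12.044351 − 20 = -7.955649
x = r cos θ + √(L² − h²) = 13.376607 + 193.836807 = 207.213414

207.2134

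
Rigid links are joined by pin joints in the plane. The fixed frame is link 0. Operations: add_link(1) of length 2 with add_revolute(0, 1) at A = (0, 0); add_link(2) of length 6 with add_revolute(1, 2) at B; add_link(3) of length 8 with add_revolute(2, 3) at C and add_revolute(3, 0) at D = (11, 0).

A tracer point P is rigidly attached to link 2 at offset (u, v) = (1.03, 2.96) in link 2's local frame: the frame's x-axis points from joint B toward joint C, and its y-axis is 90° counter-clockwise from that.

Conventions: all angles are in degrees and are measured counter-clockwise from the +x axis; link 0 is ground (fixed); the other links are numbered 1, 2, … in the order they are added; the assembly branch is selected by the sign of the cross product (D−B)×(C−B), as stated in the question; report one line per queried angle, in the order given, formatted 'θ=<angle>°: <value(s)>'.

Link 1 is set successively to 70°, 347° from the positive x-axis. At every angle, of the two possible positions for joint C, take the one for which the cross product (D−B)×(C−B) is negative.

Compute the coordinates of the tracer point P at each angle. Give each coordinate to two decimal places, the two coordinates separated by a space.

A=(0,0), D=(11.00,0)
θ=70°: B = A + 2.00·(cos70°, sin70°) = (0.6840, 1.8794)
θ=70°: |BD| = 10.4858
θ=70°: circle(B,6.00) ∩ circle(D,8.00): a=3.9077, h=4.5530
θ=70°:   candidates: C₊=(5.3445,5.6582) cross=47.741; C₋=(3.7125,-3.3003) cross=-47.741
θ=70°:   branch - wants cross < 0 → take C=(3.7125,-3.3003) (cross=-47.741)
θ=70°: ex = (C−B)/|BC| = (0.5047,-0.8633); ey = (0.8633,0.5047)
θ=70°: P = B + 1.03·ex + 2.96·ey = (3.7592,2.4842)
θ=347°: B = A + 2.00·(cos347°, sin347°) = (1.9487, -0.4499)
θ=347°: |BD| = 9.0624
θ=347°: circle(B,6.00) ∩ circle(D,8.00): a=2.9864, h=5.2040
θ=347°:   candidates: C₊=(4.6731,4.8959) cross=47.161; C₋=(5.1898,-5.4992) cross=-47.161
θ=347°:   branch - wants cross < 0 → take C=(5.1898,-5.4992) (cross=-47.161)
θ=347°: ex = (C−B)/|BC| = (0.5402,-0.8416); ey = (0.8416,0.5402)
θ=347°: P = B + 1.03·ex + 2.96·ey = (4.9961,0.2822)

θ=70°: 3.76 2.48
θ=347°: 5.00 0.28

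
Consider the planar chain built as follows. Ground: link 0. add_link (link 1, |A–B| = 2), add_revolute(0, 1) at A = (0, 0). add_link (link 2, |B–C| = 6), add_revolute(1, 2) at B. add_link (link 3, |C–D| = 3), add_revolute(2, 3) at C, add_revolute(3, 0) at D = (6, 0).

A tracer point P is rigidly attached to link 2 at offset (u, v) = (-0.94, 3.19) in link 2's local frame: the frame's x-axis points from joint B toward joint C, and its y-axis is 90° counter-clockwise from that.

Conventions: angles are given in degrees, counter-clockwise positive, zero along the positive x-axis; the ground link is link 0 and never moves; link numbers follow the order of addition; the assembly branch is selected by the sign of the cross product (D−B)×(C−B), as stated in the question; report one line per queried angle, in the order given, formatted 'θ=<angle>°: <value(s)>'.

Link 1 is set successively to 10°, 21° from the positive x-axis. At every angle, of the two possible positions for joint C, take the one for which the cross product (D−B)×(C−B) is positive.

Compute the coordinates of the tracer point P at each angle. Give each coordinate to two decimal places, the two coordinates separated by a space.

A=(0,0), D=(6.00,0)
θ=10°: B = A + 2.00·(cos10°, sin10°) = (1.9696, 0.3473)
θ=10°: |BD| = 4.0453
θ=10°: circle(B,6.00) ∩ circle(D,3.00): a=5.3598, h=2.6967
θ=10°:   candidates: C₊=(7.5412,2.5739) cross=10.909; C₋=(7.0782,-2.7996) cross=-10.909
θ=10°:   branch + wants cross > 0 → take C=(7.5412,2.5739) (cross=10.909)
θ=10°: ex = (C−B)/|BC| = (0.9286,0.3711); ey = (-0.3711,0.9286)
θ=10°: P = B + -0.94·ex + 3.19·ey = (-0.0871,2.9607)
θ=21°: B = A + 2.00·(cos21°, sin21°) = (1.8672, 0.7167)
θ=21°: |BD| = 4.1945
θ=21°: circle(B,6.00) ∩ circle(D,3.00): a=5.3157, h=2.7826
θ=21°:   candidates: C₊=(7.5802,2.5501) cross=11.672; C₋=(6.6292,-2.9333) cross=-11.672
θ=21°:   branch + wants cross > 0 → take C=(7.5802,2.5501) (cross=11.672)
θ=21°: ex = (C−B)/|BC| = (0.9522,0.3056); ey = (-0.3056,0.9522)
θ=21°: P = B + -0.94·ex + 3.19·ey = (-0.0026,3.4669)

θ=10°: -0.09 2.96
θ=21°: -0.00 3.47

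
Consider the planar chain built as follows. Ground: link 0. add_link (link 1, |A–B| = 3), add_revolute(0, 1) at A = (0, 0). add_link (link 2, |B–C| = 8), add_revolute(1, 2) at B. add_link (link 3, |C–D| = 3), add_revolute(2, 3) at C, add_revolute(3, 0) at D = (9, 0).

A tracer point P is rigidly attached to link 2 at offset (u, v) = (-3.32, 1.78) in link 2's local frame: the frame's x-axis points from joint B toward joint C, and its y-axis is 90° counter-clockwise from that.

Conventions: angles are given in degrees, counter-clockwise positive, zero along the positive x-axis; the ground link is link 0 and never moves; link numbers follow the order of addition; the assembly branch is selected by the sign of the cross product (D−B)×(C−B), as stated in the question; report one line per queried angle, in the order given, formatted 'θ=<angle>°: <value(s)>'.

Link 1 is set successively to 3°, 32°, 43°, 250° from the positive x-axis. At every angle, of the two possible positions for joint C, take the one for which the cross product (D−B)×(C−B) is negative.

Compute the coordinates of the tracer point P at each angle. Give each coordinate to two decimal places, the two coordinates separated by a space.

A=(0,0), D=(9.00,0)
θ=3°: B = A + 3.00·(cos3°, sin3°) = (2.9959, 0.1570)
θ=3°: |BD| = 6.0062
θ=3°: circle(B,8.00) ∩ circle(D,3.00): a=7.5817, h=2.5530
θ=3°:   candidates: C₊=(10.6417,2.5109) cross=15.334; C₋=(10.5083,-2.5933) cross=-15.334
θ=3°:   branch - wants cross < 0 → take C=(10.5083,-2.5933) (cross=-15.334)
θ=3°: ex = (C−B)/|BC| = (0.9390,-0.3438); ey = (0.3438,0.9390)
θ=3°: P = B + -3.32·ex + 1.78·ey = (0.4902,2.9699)
θ=32°: B = A + 3.00·(cos32°, sin32°) = (2.5441, 1.5898)
θ=32°: |BD| = 6.6487
θ=32°: circle(B,8.00) ∩ circle(D,3.00): a=7.4605, h=2.8881
θ=32°:   candidates: C₊=(10.4788,2.6102) cross=19.202; C₋=(9.0977,-2.9984) cross=-19.202
θ=32°:   branch - wants cross < 0 → take C=(9.0977,-2.9984) (cross=-19.202)
θ=32°: ex = (C−B)/|BC| = (0.8192,-0.5735); ey = (0.5735,0.8192)
θ=32°: P = B + -3.32·ex + 1.78·ey = (0.8453,4.9520)
θ=43°: B = A + 3.00·(cos43°, sin43°) = (2.1941, 2.0460)
θ=43°: |BD| = 7.1068
θ=43°: circle(B,8.00) ∩ circle(D,3.00): a=7.4229, h=2.9833
θ=43°:   candidates: C₊=(10.1616,2.7660) cross=21.202; C₋=(8.4439,-2.9480) cross=-21.202
θ=43°:   branch - wants cross < 0 → take C=(8.4439,-2.9480) (cross=-21.202)
θ=43°: ex = (C−B)/|BC| = (0.7812,-0.6242); ey = (0.6242,0.7812)
θ=43°: P = B + -3.32·ex + 1.78·ey = (0.7116,5.5091)
θ=250°: B = A + 3.00·(cos250°, sin250°) = (-1.0261, -2.8191)
θ=250°: |BD| = 10.4148
θ=250°: circle(B,8.00) ∩ circle(D,3.00): a=7.8479, h=1.5526
θ=250°:   candidates: C₊=(6.1086,0.7999) cross=16.171; C₋=(6.9491,-2.1895) cross=-16.171
θ=250°:   branch - wants cross < 0 → take C=(6.9491,-2.1895) (cross=-16.171)
θ=250°: ex = (C−B)/|BC| = (0.9969,0.0787); ey = (-0.0787,0.9969)
θ=250°: P = B + -3.32·ex + 1.78·ey = (-4.4758,-1.3059)

θ=3°: 0.49 2.97
θ=32°: 0.85 4.95
θ=43°: 0.71 5.51
θ=250°: -4.48 -1.31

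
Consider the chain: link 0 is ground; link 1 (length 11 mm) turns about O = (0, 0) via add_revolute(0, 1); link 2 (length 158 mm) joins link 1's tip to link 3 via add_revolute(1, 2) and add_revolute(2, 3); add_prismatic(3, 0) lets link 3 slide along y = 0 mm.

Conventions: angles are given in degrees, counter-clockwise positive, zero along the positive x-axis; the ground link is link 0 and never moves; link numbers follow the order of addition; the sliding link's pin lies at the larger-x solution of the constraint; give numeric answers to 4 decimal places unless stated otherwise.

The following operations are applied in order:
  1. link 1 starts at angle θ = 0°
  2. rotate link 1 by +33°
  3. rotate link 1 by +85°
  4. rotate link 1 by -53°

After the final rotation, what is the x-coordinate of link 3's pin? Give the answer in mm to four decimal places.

geometry: r = 11 mm, L = 158 mm, e = 0 mm; θ starts at 0°
rotate link 1 by +33°: θ ← 0° +33° = 33°
rotate link 1 by +85°: θ ← 33° +85° = 118°
rotate link 1 by -53°: θ ← 118° -53° = 65°
crank pin P = (r cos θ, r sin θ) = (4.648801, 9.969386)
h = r sin θ − e = 9.969386 − 0 = 9.969386
x = r cos θ + √(L² − h²) = 4.648801 + 157.685165 = 162.333966

162.3340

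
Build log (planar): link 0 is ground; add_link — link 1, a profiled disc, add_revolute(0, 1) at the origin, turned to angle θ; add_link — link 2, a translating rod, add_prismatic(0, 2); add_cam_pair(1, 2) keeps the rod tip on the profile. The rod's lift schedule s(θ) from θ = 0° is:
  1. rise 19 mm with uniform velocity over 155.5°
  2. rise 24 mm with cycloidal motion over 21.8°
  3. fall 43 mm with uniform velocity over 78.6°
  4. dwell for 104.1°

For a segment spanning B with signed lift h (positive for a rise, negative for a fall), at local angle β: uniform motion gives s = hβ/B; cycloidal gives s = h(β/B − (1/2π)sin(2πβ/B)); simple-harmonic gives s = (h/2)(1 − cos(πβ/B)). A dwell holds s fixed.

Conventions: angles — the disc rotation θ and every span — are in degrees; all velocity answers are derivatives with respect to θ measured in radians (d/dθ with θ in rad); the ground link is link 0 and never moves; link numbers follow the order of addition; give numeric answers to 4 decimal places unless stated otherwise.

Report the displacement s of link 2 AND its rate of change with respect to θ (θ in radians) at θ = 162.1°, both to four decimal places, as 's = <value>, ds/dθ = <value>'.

seg 1 [0°–155.5°] uniform, h=19: full span → s += 19 → s = 19.0000
seg 2 [155.5°–177.3°] cycloidal, h=24: θ=162.1° here. β=6.6, B=21.8. 24·(0.3028 − sin(2π·0.3028)/(2π)) = 3.6542 → s = 22.6542
velocity in seg [155.5°–177.3°] (cycloidal), θ in radians: β = 6.6° = 0.1152 rad, B = 21.8° = 0.3805 rad; ds/dθ = (h/B)(1 − cos(2πβ/B)) = (24/0.3805)(1 − cos(2π·0.3028)) = 83.604535 mm/rad

s = 22.6542, ds/dθ = 83.6045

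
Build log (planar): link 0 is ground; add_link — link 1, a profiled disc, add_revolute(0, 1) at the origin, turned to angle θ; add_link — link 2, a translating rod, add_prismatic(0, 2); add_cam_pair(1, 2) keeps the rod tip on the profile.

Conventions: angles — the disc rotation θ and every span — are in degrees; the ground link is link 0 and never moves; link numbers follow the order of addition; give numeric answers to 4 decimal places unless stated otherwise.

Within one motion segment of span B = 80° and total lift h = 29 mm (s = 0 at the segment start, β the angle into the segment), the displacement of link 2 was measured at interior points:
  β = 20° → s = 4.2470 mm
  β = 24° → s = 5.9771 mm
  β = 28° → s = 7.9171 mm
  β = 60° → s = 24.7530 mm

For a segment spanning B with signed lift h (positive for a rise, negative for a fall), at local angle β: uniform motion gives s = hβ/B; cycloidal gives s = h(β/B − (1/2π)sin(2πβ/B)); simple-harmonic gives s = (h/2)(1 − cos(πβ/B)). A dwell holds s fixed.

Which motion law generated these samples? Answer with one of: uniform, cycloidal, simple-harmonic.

candidates at β/B = r: uniform s = h·r (linear in β); cycloidal s = h·(r − sin(2πr)/(2π)); simple-harmonic s = (h/2)(1 − cos(πr))
β=20°: printed 4.2470 | uniform 7.2500, cycloidal 2.6345, simple-harmonic 4.2470
β=24°: printed 5.9771 | uniform 8.7000, cycloidal 4.3104, simple-harmonic 5.9771
β=28°: printed 7.9171 | uniform 10.1500, cycloidal 6.4160, simple-harmonic 7.9171
β=60°: printed 24.7530 | uniform 21.7500, cycloidal 26.3655, simple-harmonic 24.7530
only one law matches every sample → simple-harmonic

simple-harmonic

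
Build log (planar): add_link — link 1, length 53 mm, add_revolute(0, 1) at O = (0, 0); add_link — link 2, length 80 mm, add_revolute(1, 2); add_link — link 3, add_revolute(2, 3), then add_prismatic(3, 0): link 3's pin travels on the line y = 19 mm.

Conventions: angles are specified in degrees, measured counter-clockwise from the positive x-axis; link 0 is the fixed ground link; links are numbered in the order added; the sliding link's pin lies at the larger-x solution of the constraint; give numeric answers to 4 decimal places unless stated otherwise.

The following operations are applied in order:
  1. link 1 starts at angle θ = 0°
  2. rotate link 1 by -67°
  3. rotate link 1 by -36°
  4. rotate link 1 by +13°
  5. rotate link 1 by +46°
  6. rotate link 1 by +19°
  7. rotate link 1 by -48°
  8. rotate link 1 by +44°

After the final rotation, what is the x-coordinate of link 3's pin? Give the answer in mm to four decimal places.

geometry: r = 53 mm, L = 80 mm, e = 19 mm; θ starts at 0°
rotate link 1 by -67°: θ ← 0° -67° = -67°
rotate link 1 by -36°: θ ← -67° -36° = -103°
rotate link 1 by +13°: θ ← -103° +13° = -90°
rotate link 1 by +46°: θ ← -90° +46° = -44°
rotate link 1 by +19°: θ ← -44° +19° = -25°
rotate link 1 by -48°: θ ← -25° -48° = -73°
rotate link 1 by +44°: θ ← -73° +44° = -29°
crank pin P = (r cos θ, r sin θ) = (46.354844, -25.694910)
h = r sin θ − e = -25.694910 − 19 = -44.694910
x = r cos θ + √(L² − h²) = 46.354844 + 66.350321 = 112.705165

112.7052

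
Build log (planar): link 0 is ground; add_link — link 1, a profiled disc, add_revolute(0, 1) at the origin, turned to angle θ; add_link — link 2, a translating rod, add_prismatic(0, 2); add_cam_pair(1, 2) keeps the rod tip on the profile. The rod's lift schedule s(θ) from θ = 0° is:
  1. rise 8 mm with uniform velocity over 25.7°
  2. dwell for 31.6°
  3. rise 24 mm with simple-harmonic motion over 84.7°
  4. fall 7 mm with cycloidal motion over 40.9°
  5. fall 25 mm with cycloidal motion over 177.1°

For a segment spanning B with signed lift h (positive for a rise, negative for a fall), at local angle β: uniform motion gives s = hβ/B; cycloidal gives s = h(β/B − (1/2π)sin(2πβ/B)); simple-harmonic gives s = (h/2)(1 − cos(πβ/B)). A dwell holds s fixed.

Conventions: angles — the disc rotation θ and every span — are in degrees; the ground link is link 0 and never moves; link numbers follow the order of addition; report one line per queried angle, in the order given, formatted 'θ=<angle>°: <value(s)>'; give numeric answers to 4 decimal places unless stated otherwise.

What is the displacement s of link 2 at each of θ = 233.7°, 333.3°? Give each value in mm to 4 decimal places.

seg 1 [0°–25.7°] uniform, h=8: full span → s += 8 → s = 8.0000
seg 2 [25.7°–57.3°] dwell: s stays 8.0000
seg 3 [57.3°–142°] simple-harmonic, h=24: full span → s += 24 → s = 32.0000
seg 4 [142°–182.9°] cycloidal, h=-7: full span → s += -7 → s = 25.0000
seg 5 [182.9°–360°] cycloidal, h=-25: θ=233.7° here. β=50.8, B=177.1. -25·(0.2868 − sin(2π·0.2868)/(2π)) = -3.2984 → s = 21.7016
seg 5 [182.9°–360°] cycloidal, h=-25: θ=333.3° here. β=150.4, B=177.1. -25·(0.8492 − sin(2π·0.8492)/(2π)) = -24.4611 → s = 0.5389

θ=233.7°: 21.7016
θ=333.3°: 0.5389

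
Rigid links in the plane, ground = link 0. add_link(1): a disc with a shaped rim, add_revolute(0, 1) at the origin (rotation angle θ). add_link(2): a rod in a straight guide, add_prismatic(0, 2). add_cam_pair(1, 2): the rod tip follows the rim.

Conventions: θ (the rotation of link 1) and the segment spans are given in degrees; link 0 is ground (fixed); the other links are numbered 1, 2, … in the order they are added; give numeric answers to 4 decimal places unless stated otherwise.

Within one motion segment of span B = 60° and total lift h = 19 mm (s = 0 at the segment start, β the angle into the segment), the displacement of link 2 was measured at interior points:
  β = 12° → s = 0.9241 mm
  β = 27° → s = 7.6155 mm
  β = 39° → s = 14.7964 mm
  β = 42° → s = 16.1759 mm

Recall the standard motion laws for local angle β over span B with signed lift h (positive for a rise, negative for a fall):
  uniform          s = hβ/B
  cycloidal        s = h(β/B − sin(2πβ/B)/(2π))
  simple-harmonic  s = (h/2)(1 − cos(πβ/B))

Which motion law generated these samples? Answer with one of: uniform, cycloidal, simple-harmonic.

candidates at β/B = r: uniform s = h·r (linear in β); cycloidal s = h·(r − sin(2πr)/(2π)); simple-harmonic s = (h/2)(1 − cos(πr))
β=12°: printed 0.9241 | uniform 3.8000, cycloidal 0.9241, simple-harmonic 1.8143
β=27°: printed 7.6155 | uniform 8.5500, cycloidal 7.6155, simple-harmonic 8.0139
β=39°: printed 14.7964 | uniform 12.3500, cycloidal 14.7964, simple-harmonic 13.8129
β=42°: printed 16.1759 | uniform 13.3000, cycloidal 16.1759, simple-harmonic 15.0840
only one law matches every sample → cycloidal

cycloidal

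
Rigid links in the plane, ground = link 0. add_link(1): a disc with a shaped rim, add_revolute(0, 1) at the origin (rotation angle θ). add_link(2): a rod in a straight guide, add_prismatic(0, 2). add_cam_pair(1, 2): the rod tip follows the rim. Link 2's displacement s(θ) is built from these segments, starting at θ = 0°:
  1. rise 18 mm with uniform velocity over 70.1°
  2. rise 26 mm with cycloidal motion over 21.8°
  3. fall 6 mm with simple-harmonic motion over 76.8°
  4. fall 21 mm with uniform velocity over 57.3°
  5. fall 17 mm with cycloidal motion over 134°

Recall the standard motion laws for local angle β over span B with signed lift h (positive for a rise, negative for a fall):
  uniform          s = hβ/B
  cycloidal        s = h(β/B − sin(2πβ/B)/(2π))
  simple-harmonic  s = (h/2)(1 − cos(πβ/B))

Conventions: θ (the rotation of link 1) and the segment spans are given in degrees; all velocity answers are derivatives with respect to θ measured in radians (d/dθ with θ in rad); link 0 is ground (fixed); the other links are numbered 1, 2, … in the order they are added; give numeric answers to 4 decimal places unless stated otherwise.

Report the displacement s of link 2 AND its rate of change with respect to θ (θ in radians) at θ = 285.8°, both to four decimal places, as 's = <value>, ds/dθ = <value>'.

segment 1 (0° to 70.1°, uniform, h = 18) is passed completely: s = 0.0000 + (18) = 18.0000
segment 2 (70.1° to 91.9°, cycloidal, h = 26) is passed completely: s = 18.0000 + (26) = 44.0000
segment 3 (91.9° to 168.7°, simple-harmonic, h = -6) is passed completely: s = 44.0000 + (-6) = 38.0000
segment 4 (168.7° to 226°, uniform, h = -21) is passed completely: s = 38.0000 + (-21) = 17.0000
θ = 285.8° falls in segment 5 (226° to 360°, cycloidal, h = -17): β = 285.8 − 226 = 59.8°, B = 134°; Δs = -17·(0.4463 − sin(2π·0.4463)/(2π)) = -6.6904; s = 17.0000 − 6.6904 = 10.3096
velocity in seg [226°–360°] (cycloidal), θ in radians: β = 59.8° = 1.0437 rad, B = 134° = 2.3387 rad; ds/dθ = (h/B)(1 − cos(2πβ/B)) = ((-17)/2.3387)(1 − cos(2π·0.4463)) = -14.127415 mm/rad

s = 10.3096, ds/dθ = -14.1274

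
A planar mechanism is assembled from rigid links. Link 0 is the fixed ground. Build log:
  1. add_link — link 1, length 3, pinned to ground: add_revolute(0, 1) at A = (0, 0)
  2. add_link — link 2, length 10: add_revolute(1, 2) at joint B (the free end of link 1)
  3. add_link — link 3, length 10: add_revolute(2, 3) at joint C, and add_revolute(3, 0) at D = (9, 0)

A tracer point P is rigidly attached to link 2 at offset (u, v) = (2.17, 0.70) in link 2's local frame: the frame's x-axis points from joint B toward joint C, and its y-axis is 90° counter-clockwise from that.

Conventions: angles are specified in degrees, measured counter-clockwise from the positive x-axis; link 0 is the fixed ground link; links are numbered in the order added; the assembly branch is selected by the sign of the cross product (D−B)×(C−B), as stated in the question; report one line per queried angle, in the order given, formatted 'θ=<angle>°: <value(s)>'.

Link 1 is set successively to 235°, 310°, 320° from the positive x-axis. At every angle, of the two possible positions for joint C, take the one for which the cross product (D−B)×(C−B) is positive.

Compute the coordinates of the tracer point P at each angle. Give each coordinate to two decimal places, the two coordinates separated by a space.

A=(0,0), D=(9.00,0)
θ=235°: B = A + 3.00·(cos235°, sin235°) = (-1.7207, -2.4575)
θ=235°: |BD| = 10.9988
θ=235°: circle(B,10.00) ∩ circle(D,10.00): a=5.4994, h=8.3520
θ=235°:   candidates: C₊=(1.7735,6.9122) cross=91.862; C₋=(5.5057,-9.3696) cross=-91.862
θ=235°:   branch + wants cross > 0 → take C=(1.7735,6.9122) (cross=91.862)
θ=235°: ex = (C−B)/|BC| = (0.3494,0.9370); ey = (-0.9370,0.3494)
θ=235°: P = B + 2.17·ex + 0.70·ey = (-1.6183,-0.1796)
θ=310°: B = A + 3.00·(cos310°, sin310°) = (1.9284, -2.2981)
θ=310°: |BD| = 7.4357
θ=310°: circle(B,10.00) ∩ circle(D,10.00): a=3.7178, h=9.2832
θ=310°:   candidates: C₊=(2.5950,7.6796) cross=69.027; C₋=(8.3333,-9.9778) cross=-69.027
θ=310°:   branch + wants cross > 0 → take C=(2.5950,7.6796) (cross=69.027)
θ=310°: ex = (C−B)/|BC| = (0.0667,0.9978); ey = (-0.9978,0.0667)
θ=310°: P = B + 2.17·ex + 0.70·ey = (1.3746,-0.0863)
θ=320°: B = A + 3.00·(cos320°, sin320°) = (2.2981, -1.9284)
θ=320°: |BD| = 6.9738
θ=320°: circle(B,10.00) ∩ circle(D,10.00): a=3.4869, h=9.3724
θ=320°:   candidates: C₊=(3.0575,8.0428) cross=65.361; C₋=(8.2407,-9.9711) cross=-65.361
θ=320°:   branch + wants cross > 0 → take C=(3.0575,8.0428) (cross=65.361)
θ=320°: ex = (C−B)/|BC| = (0.0759,0.9971); ey = (-0.9971,0.0759)
θ=320°: P = B + 2.17·ex + 0.70·ey = (1.7649,0.2885)

θ=235°: -1.62 -0.18
θ=310°: 1.37 -0.09
θ=320°: 1.76 0.29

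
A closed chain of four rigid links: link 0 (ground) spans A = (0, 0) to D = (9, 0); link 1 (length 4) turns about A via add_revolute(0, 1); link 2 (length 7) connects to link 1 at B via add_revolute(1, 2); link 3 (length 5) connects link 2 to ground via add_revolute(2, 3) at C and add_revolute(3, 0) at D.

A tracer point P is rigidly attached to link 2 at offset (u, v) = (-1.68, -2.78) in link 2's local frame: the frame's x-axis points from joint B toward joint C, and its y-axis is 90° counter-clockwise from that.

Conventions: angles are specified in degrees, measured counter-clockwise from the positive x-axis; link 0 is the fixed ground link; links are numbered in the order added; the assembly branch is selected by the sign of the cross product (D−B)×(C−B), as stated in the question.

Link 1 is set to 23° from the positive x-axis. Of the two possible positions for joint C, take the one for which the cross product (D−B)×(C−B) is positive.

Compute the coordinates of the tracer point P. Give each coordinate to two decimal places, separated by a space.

A=(0,0), D=(9.00,0)
B = A + 4.00·(cos23°, sin23°) = (3.6820, 1.5629)
|BD| = 5.5429
circle(B,7.00) ∩ circle(D,5.00): a=4.9364, h=4.9631
  candidates: C₊=(9.8175,4.9327) cross=27.510; C₋=(7.0187,-4.5907) cross=-27.510
  branch + wants cross > 0 → take C=(9.8175,4.9327) (cross=27.510)
ex = (C−B)/|BC| = (0.8765,0.4814); ey = (-0.4814,0.8765)
P = B + -1.68·ex + -2.78·ey = (3.5478,-1.6825)

3.55 -1.68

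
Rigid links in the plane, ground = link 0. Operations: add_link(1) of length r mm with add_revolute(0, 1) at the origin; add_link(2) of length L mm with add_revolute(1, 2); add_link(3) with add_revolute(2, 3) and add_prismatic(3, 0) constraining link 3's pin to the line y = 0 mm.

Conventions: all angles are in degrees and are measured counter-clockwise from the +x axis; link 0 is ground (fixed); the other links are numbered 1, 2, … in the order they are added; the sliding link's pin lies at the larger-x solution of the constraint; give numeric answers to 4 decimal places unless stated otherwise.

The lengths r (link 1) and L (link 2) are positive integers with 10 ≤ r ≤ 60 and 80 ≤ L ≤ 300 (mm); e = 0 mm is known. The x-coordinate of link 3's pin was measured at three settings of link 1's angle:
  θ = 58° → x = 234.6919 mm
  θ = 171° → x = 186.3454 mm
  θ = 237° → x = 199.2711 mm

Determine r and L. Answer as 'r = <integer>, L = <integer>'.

constraint per measurement: (x − r cos θ)² + (r sin θ − e)² = L²
subtracting the θ₁ and θ₂ equations cancels the r² and L² terms:
r = (x₁² − x₂²) / (2[(x₁cos θ₁ + e sin θ₁) − (x₂cos θ₂ + e sin θ₂)]) = 33.0000 → r = 33
L² = (x₁ − r cos θ₁)² + (r sin θ₁ − e)² = 47961.0158 → L = 219.0000 → L = 219
check at θ₃=237°: x = 199.2711 (printed 199.2711) ✓

r = 33, L = 219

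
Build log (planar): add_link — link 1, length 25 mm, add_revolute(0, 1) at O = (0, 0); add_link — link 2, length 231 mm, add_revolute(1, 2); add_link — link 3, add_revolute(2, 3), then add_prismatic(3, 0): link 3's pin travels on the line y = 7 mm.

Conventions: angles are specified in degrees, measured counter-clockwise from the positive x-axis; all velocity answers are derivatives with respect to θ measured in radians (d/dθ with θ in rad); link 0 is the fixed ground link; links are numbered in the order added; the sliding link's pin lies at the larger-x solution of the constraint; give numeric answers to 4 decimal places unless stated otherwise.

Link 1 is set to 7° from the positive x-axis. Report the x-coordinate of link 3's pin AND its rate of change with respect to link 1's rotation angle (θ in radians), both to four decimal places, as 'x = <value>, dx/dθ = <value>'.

geometry: r = 25 mm, L = 231 mm, e = 7 mm
crank pin P = (r cos θ, r sin θ) = (24.813654, 3.046734)
h = r sin θ − e = 3.046734 − 7 = -3.953266
x = r cos θ + √(L² − h²) = 24.813654 + 230.966170 = 255.779824
dx/dθ = −r sin θ − h·r cos θ/√(L² − h²) (θ in radians; h = -3.953266) = -2.622018

x = 255.7798, dx/dθ = -2.6220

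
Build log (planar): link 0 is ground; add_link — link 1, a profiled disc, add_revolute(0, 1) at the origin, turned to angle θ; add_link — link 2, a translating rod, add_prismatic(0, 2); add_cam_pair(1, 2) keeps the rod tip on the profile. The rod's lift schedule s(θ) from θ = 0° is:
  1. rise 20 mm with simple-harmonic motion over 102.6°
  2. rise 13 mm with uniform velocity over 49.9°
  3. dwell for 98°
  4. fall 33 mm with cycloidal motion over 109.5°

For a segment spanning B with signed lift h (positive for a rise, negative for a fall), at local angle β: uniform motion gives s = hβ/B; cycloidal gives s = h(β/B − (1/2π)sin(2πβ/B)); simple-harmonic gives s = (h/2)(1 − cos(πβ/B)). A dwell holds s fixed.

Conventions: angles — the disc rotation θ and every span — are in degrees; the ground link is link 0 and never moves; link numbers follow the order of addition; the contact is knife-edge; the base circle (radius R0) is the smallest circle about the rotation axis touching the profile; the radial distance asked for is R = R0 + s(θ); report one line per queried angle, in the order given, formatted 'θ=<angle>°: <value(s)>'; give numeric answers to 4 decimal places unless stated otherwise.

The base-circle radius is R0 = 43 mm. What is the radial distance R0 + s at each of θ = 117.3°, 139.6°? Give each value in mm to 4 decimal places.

seg 1 [0°–102.6°] simple-harmonic, h=20: full span → s += 20 → s = 20.0000
seg 2 [102.6°–152.5°] uniform, h=13: θ=117.3° here. β=14.7, B=49.9. 13·14.7/49.9 = 3.8297 → s = 23.8297
seg 2 [102.6°–152.5°] uniform, h=13: θ=139.6° here. β=37, B=49.9. 13·37/49.9 = 9.6393 → s = 29.6393
θ=117.3°: R = R0 + s = 43 + 23.8297 = 66.8297
θ=139.6°: R = R0 + s = 43 + 29.6393 = 72.6393

θ=117.3°: 66.8297
θ=139.6°: 72.6393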